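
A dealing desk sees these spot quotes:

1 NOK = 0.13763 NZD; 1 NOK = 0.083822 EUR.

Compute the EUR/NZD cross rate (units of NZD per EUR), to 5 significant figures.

EUR/NZD = 1.6419

1 EUR ÷ 0.083822 = 11.93 NOK
11.93 NOK × 0.13763 = 1.64193 NZD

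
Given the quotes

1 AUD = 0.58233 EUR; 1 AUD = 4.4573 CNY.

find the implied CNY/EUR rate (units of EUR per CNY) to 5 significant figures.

CNY/EUR = 0.13065

1 CNY ÷ 4.4573 = 0.224351 AUD
0.224351 AUD × 0.58233 = 0.130646 EUR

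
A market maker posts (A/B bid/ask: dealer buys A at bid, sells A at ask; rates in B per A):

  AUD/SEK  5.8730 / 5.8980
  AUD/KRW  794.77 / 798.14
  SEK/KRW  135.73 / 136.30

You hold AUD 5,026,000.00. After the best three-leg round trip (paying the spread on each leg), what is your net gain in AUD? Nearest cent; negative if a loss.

Best loop AUD → SEK → KRW → AUD:
AUD 5,026,000.00 × 5.8730 (sell AUD at bid) = SEK 29,517,698.00
SEK 29,517,698.00 × 135.73 (sell SEK at bid) = KRW 4,006,437,150
KRW 4,006,437,150 ÷ 798.14 (buy AUD at ask) = AUD 5,019,717.28

Net result: AUD -6,282.72 (no profitable arbitrage after spreads)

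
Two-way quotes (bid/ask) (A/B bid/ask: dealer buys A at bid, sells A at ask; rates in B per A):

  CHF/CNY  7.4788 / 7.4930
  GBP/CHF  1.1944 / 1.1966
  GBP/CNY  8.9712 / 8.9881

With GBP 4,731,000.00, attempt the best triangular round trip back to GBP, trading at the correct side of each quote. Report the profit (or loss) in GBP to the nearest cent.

Net profit: GBP 2,678.47

Best loop GBP → CNY → CHF → GBP:
GBP 4,731,000.00 × 8.9712 (sell GBP at bid) = CNY 42,442,747.20
CNY 42,442,747.20 ÷ 7.4930 (buy CHF at ask) = CHF 5,664,319.66
CHF 5,664,319.66 ÷ 1.1966 (buy GBP at ask) = GBP 4,733,678.47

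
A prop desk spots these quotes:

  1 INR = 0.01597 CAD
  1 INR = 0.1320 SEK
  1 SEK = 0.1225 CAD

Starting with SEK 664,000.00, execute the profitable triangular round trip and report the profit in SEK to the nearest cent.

Profitable loop is SEK → CAD → INR → SEK:
SEK 664,000.00 × 0.1225 = CAD 81,340.00
CAD 81,340.00 ÷ 0.01597 = INR 5,093,299.94
INR 5,093,299.94 × 0.1320 = SEK 672,315.59
Profit = SEK 672,315.59 − SEK 664,000.00

Profit: SEK 8,315.59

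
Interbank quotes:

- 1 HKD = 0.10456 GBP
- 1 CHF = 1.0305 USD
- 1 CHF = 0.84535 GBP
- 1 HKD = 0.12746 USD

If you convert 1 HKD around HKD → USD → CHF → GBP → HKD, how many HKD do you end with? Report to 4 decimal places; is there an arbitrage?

1.0000 (no arbitrage)

Around HKD → USD → CHF → GBP → HKD: 1 × 0.12746 ÷ 1.0305 × 0.84535 ÷ 0.10456 = 0.999993
Product ≈ 1 (deviation 0.001%, within rounding noise).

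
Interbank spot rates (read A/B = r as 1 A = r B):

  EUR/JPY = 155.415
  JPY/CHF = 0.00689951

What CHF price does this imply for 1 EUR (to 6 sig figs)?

1 EUR × 155.415 = 155.415 JPY
155.415 JPY × 0.00689951 = 1.07229 CHF

EUR/CHF = 1.07229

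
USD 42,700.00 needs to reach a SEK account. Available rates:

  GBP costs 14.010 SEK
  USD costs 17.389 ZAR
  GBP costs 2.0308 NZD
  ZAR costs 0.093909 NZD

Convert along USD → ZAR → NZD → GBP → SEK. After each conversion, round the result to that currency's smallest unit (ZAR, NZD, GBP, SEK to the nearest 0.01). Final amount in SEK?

SEK 481,039.37

USD 42,700.00 × 17.389 = ZAR 742,510.30
ZAR 742,510.30 × 0.093909 = NZD 69,728.40
NZD 69,728.40 ÷ 2.0308 = GBP 34,335.43
GBP 34,335.43 × 14.010 = SEK 481,039.37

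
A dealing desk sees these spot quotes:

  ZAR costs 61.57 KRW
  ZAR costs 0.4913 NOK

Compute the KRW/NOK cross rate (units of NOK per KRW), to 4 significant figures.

1 KRW ÷ 61.57 = 0.0162417 ZAR
0.0162417 ZAR × 0.4913 = 0.00797954 NOK

KRW/NOK = 0.007980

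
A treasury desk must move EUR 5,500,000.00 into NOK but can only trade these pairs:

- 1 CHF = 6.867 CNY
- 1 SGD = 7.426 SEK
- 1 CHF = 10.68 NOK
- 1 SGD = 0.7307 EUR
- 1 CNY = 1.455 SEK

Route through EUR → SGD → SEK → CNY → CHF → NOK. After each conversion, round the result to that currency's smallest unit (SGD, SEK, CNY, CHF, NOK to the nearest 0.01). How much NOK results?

NOK 59,747,500.15

EUR 5,500,000.00 ÷ 0.7307 = SGD 7,527,028.88
SGD 7,527,028.88 × 7.426 = SEK 55,895,716.46
SEK 55,895,716.46 ÷ 1.455 = CNY 38,416,299.97
CNY 38,416,299.97 ÷ 6.867 = CHF 5,594,335.22
CHF 5,594,335.22 × 10.68 = NOK 59,747,500.15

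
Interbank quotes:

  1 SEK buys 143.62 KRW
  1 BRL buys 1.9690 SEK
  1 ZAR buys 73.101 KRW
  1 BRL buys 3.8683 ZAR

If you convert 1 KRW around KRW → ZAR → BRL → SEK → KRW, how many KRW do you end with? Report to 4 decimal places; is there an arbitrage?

Around KRW → ZAR → BRL → SEK → KRW: 1 ÷ 73.101 ÷ 3.8683 × 1.9690 × 143.62 = 1.000040
Product ≈ 1 (deviation 0.004%, within rounding noise).

1.0000 (no arbitrage)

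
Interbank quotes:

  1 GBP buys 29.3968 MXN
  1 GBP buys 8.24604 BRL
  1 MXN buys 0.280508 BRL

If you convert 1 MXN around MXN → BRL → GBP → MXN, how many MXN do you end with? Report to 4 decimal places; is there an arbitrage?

1.0000 (no arbitrage)

Around MXN → BRL → GBP → MXN: 1 × 0.280508 ÷ 8.24604 × 29.3968 = 1.000000
Product ≈ 1 (deviation 0.000%, within rounding noise).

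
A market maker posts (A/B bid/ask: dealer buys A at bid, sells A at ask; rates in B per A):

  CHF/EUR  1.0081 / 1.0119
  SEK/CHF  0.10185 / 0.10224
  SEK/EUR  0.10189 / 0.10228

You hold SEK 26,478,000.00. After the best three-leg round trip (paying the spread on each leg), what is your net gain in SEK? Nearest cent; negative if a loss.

Net profit: SEK 102,252.77

Best loop SEK → CHF → EUR → SEK:
SEK 26,478,000.00 × 0.10185 (sell SEK at bid) = CHF 2,696,784.30
CHF 2,696,784.30 × 1.0081 (sell CHF at bid) = EUR 2,718,628.25
EUR 2,718,628.25 ÷ 0.10228 (buy SEK at ask) = SEK 26,580,252.77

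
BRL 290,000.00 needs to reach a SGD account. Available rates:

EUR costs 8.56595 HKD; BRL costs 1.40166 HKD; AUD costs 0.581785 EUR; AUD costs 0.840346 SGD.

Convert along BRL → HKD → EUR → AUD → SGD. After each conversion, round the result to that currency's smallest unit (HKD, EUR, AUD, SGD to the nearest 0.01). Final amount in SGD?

SGD 68,542.63

BRL 290,000.00 × 1.40166 = HKD 406,481.40
HKD 406,481.40 ÷ 8.56595 = EUR 47,453.16
EUR 47,453.16 ÷ 0.581785 = AUD 81,564.77
AUD 81,564.77 × 0.840346 = SGD 68,542.63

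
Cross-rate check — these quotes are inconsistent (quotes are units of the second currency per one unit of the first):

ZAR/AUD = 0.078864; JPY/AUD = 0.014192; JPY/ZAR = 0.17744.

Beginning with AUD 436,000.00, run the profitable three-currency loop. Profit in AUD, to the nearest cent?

Profitable loop is AUD → ZAR → JPY → AUD:
AUD 436,000.00 ÷ 0.078864 = ZAR 5,528,504.77
ZAR 5,528,504.77 ÷ 0.17744 = JPY 31,157,038
JPY 31,157,038 × 0.014192 = AUD 442,180.68
Profit = AUD 442,180.68 − AUD 436,000.00

Profit: AUD 6,180.68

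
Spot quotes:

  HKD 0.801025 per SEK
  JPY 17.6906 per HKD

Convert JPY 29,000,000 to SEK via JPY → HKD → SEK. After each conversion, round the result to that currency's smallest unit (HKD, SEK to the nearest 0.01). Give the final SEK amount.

SEK 2,046,488.76

JPY 29,000,000 ÷ 17.6906 = HKD 1,639,288.66
HKD 1,639,288.66 ÷ 0.801025 = SEK 2,046,488.76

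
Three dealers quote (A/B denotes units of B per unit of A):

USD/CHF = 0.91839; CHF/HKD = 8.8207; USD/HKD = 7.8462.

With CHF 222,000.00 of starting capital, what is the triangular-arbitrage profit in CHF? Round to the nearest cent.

Profitable loop is CHF → HKD → USD → CHF:
CHF 222,000.00 × 8.8207 = HKD 1,958,195.40
HKD 1,958,195.40 ÷ 7.8462 = USD 249,572.46
USD 249,572.46 × 0.91839 = CHF 229,204.85
Profit = CHF 229,204.85 − CHF 222,000.00

Profit: CHF 7,204.85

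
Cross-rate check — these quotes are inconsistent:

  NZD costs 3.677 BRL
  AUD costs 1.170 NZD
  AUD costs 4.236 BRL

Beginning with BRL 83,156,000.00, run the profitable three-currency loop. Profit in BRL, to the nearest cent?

Profitable loop is BRL → AUD → NZD → BRL:
BRL 83,156,000.00 ÷ 4.236 = AUD 19,630,783.76
AUD 19,630,783.76 × 1.170 = NZD 22,968,017.00
NZD 22,968,017.00 × 3.677 = BRL 84,453,398.50
Profit = BRL 84,453,398.50 − BRL 83,156,000.00

Profit: BRL 1,297,398.50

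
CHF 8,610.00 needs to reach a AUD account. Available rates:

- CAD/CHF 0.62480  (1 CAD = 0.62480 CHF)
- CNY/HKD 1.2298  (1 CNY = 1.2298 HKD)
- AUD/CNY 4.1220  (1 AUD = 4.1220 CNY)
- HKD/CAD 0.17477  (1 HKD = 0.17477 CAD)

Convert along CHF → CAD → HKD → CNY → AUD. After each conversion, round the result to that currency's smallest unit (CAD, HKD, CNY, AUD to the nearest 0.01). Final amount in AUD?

AUD 15,554.38

CHF 8,610.00 ÷ 0.62480 = CAD 13,780.41
CAD 13,780.41 ÷ 0.17477 = HKD 78,848.83
HKD 78,848.83 ÷ 1.2298 = CNY 64,115.17
CNY 64,115.17 ÷ 4.1220 = AUD 15,554.38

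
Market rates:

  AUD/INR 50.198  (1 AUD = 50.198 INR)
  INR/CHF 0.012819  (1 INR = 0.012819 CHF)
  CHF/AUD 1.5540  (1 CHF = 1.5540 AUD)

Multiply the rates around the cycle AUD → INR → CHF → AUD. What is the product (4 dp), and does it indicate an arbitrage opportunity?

1.0000 (no arbitrage)

Around AUD → INR → CHF → AUD: 1 × 50.198 × 0.012819 × 1.5540 = 0.999981
Product ≈ 1 (deviation 0.002%, within rounding noise).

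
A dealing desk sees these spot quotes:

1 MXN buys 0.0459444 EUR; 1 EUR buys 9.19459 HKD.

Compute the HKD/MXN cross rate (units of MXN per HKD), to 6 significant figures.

1 HKD ÷ 9.19459 = 0.10876 EUR
0.10876 EUR ÷ 0.0459444 = 2.3672 MXN

HKD/MXN = 2.36720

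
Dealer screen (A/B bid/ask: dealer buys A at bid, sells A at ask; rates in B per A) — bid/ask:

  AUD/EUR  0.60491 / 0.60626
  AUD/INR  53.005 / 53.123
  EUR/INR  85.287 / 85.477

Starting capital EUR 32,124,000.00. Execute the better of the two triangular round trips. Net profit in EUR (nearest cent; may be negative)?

Net profit: EUR 733,783.95

Best loop EUR → AUD → INR → EUR:
EUR 32,124,000.00 ÷ 0.60626 (buy AUD at ask) = AUD 52,987,167.22
AUD 52,987,167.22 × 53.005 (sell AUD at bid) = INR 2,808,584,798.60
INR 2,808,584,798.60 ÷ 85.477 (buy EUR at ask) = EUR 32,857,783.95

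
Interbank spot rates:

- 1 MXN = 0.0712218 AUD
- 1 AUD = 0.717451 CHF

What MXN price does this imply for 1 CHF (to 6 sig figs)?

CHF/MXN = 19.5702

1 CHF ÷ 0.717451 = 1.39382 AUD
1.39382 AUD ÷ 0.0712218 = 19.5702 MXN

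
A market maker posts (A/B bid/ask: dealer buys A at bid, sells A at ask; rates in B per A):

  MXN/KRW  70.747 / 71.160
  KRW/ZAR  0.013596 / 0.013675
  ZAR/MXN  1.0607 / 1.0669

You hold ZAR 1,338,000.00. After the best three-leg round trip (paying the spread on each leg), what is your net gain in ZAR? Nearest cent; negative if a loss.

Best loop ZAR → MXN → KRW → ZAR:
ZAR 1,338,000.00 × 1.0607 (sell ZAR at bid) = MXN 1,419,216.60
MXN 1,419,216.60 × 70.747 (sell MXN at bid) = KRW 100,405,317
KRW 100,405,317 × 0.013596 (sell KRW at bid) = ZAR 1,365,110.69

Net profit: ZAR 27,110.69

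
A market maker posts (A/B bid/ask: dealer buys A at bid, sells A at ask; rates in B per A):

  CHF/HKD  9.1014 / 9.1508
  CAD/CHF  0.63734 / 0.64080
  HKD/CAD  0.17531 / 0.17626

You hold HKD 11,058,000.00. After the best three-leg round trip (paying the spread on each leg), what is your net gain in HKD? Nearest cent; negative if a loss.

Best loop HKD → CAD → CHF → HKD:
HKD 11,058,000.00 × 0.17531 (sell HKD at bid) = CAD 1,938,577.98
CAD 1,938,577.98 × 0.63734 (sell CAD at bid) = CHF 1,235,533.29
CHF 1,235,533.29 × 9.1014 (sell CHF at bid) = HKD 11,245,082.68

Net profit: HKD 187,082.68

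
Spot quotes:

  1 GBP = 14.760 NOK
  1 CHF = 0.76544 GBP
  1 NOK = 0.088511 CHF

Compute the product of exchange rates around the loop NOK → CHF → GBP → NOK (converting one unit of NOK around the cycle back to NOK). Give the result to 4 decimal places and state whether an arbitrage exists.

Around NOK → CHF → GBP → NOK: 1 × 0.088511 × 0.76544 × 14.760 = 0.999988
Product ≈ 1 (deviation 0.001%, within rounding noise).

1.0000 (no arbitrage)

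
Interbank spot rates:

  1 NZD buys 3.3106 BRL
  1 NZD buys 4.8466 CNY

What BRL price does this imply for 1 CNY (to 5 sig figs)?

CNY/BRL = 0.68308

1 CNY ÷ 4.8466 = 0.20633 NZD
0.20633 NZD × 3.3106 = 0.683077 BRL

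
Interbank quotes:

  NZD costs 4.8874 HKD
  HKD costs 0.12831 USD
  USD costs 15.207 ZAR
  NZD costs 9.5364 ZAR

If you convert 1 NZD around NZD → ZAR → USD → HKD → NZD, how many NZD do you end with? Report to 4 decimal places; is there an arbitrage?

1.0000 (no arbitrage)

Around NZD → ZAR → USD → HKD → NZD: 1 × 9.5364 ÷ 15.207 ÷ 0.12831 ÷ 4.8874 = 1.000006
Product ≈ 1 (deviation 0.001%, within rounding noise).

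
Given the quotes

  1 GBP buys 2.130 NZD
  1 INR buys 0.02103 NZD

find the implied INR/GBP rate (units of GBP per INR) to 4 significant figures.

INR/GBP = 0.009873

1 INR × 0.02103 = 0.02103 NZD
0.02103 NZD ÷ 2.130 = 0.00987324 GBP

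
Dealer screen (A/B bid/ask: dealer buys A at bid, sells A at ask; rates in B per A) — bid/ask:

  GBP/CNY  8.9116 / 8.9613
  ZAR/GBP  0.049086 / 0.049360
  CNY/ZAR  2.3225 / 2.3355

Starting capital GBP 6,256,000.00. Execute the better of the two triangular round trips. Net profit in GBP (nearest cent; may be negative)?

Net profit: GBP 99,735.14

Best loop GBP → CNY → ZAR → GBP:
GBP 6,256,000.00 × 8.9116 (sell GBP at bid) = CNY 55,750,969.60
CNY 55,750,969.60 × 2.3225 (sell CNY at bid) = ZAR 129,481,626.90
ZAR 129,481,626.90 × 0.049086 (sell ZAR at bid) = GBP 6,355,735.14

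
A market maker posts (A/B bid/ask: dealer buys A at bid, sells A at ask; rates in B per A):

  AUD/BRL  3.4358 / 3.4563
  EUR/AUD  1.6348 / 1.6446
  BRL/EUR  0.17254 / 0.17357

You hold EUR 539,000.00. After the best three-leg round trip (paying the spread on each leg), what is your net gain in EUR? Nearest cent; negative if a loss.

Best loop EUR → BRL → AUD → EUR:
EUR 539,000.00 ÷ 0.17357 (buy BRL at ask) = BRL 3,105,375.35
BRL 3,105,375.35 ÷ 3.4563 (buy AUD at ask) = AUD 898,468.12
AUD 898,468.12 ÷ 1.6446 (buy EUR at ask) = EUR 546,314.07

Net profit: EUR 7,314.07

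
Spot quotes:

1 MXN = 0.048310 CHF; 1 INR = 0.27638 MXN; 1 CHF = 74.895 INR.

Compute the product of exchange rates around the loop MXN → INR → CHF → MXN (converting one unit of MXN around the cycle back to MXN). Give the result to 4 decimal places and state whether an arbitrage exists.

1.0000 (no arbitrage)

Around MXN → INR → CHF → MXN: 1 ÷ 0.27638 ÷ 74.895 ÷ 0.048310 = 1.000008
Product ≈ 1 (deviation 0.001%, within rounding noise).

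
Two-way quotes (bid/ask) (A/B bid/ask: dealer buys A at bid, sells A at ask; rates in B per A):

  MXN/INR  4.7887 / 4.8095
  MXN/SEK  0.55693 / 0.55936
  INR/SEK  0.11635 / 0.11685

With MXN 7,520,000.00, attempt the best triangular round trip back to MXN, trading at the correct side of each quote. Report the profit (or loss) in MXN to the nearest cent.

Best loop MXN → INR → SEK → MXN:
MXN 7,520,000.00 × 4.7887 (sell MXN at bid) = INR 36,011,024.00
INR 36,011,024.00 × 0.11635 (sell INR at bid) = SEK 4,189,882.64
SEK 4,189,882.64 ÷ 0.55936 (buy MXN at ask) = MXN 7,490,493.85

Net result: MXN -29,506.15 (no profitable arbitrage after spreads)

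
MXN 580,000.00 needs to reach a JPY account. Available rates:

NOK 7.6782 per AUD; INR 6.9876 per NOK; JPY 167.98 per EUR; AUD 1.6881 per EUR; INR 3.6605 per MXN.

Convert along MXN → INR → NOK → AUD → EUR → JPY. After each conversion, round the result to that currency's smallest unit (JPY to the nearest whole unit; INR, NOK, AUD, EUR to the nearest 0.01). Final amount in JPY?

JPY 3,937,680

MXN 580,000.00 × 3.6605 = INR 2,123,090.00
INR 2,123,090.00 ÷ 6.9876 = NOK 303,836.80
NOK 303,836.80 ÷ 7.6782 = AUD 39,571.36
AUD 39,571.36 ÷ 1.6881 = EUR 23,441.36
EUR 23,441.36 × 167.98 = JPY 3,937,680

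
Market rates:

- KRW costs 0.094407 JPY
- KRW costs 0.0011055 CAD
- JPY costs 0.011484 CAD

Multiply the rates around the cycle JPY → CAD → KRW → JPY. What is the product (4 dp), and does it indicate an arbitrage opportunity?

0.9807 (arbitrage exists)

Around JPY → CAD → KRW → JPY: 1 × 0.011484 ÷ 0.0011055 × 0.094407 = 0.980706
Product < 1; profitable direction is JPY → KRW → CAD → JPY.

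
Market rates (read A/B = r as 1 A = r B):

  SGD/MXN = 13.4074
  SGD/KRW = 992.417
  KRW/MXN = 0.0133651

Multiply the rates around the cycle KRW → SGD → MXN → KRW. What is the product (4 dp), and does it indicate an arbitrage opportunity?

1.0108 (arbitrage exists)

Around KRW → SGD → MXN → KRW: 1 ÷ 992.417 × 13.4074 ÷ 0.0133651 = 1.010830
Product > 1; profitable direction is KRW → SGD → MXN → KRW.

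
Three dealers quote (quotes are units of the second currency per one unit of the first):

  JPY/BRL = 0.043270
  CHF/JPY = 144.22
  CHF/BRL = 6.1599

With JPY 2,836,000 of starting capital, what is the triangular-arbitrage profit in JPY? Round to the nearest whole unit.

Profitable loop is JPY → BRL → CHF → JPY:
JPY 2,836,000 × 0.043270 = BRL 122,713.72
BRL 122,713.72 ÷ 6.1599 = CHF 19,921.38
CHF 19,921.38 × 144.22 = JPY 2,873,062
Profit = JPY 2,873,062 − JPY 2,836,000

Profit: JPY 37,062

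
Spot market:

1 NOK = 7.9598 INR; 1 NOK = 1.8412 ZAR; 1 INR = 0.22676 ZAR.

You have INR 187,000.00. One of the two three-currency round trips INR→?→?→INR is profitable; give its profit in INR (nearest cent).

Profitable loop is INR → NOK → ZAR → INR:
INR 187,000.00 ÷ 7.9598 = NOK 23,493.05
NOK 23,493.05 × 1.8412 = ZAR 43,255.41
ZAR 43,255.41 ÷ 0.22676 = INR 190,754.14
Profit = INR 190,754.14 − INR 187,000.00

Profit: INR 3,754.14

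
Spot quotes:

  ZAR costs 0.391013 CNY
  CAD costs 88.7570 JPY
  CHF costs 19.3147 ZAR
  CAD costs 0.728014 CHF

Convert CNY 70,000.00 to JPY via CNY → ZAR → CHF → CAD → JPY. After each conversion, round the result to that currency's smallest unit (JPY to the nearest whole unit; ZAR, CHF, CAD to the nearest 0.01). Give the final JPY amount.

JPY 1,130,009

CNY 70,000.00 ÷ 0.391013 = ZAR 179,022.18
ZAR 179,022.18 ÷ 19.3147 = CHF 9,268.70
CHF 9,268.70 ÷ 0.728014 = CAD 12,731.49
CAD 12,731.49 × 88.7570 = JPY 1,130,009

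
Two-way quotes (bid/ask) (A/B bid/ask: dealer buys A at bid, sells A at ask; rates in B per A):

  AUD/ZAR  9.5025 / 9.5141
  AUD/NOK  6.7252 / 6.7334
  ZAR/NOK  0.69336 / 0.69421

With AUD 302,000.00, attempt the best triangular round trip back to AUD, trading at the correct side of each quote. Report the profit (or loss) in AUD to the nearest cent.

Net profit: AUD 5,505.98

Best loop AUD → NOK → ZAR → AUD:
AUD 302,000.00 × 6.7252 (sell AUD at bid) = NOK 2,031,010.40
NOK 2,031,010.40 ÷ 0.69421 (buy ZAR at ask) = ZAR 2,925,642.67
ZAR 2,925,642.67 ÷ 9.5141 (buy AUD at ask) = AUD 307,505.98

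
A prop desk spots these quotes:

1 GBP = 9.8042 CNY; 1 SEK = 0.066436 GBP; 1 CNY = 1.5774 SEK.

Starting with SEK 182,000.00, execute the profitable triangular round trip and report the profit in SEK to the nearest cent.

Profit: SEK 4,994.51

Profitable loop is SEK → GBP → CNY → SEK:
SEK 182,000.00 × 0.066436 = GBP 12,091.35
GBP 12,091.35 × 9.8042 = CNY 118,546.03
CNY 118,546.03 × 1.5774 = SEK 186,994.51
Profit = SEK 186,994.51 − SEK 182,000.00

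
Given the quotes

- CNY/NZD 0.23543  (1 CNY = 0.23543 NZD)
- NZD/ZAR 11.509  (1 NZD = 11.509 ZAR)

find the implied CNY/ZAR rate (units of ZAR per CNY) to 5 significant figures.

1 CNY × 0.23543 = 0.23543 NZD
0.23543 NZD × 11.509 = 2.70956 ZAR

CNY/ZAR = 2.7096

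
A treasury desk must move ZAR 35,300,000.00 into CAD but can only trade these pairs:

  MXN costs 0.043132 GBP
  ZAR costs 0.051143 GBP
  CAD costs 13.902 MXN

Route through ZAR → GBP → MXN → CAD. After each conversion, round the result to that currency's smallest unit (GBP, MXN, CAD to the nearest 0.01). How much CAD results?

CAD 3,010,814.68

ZAR 35,300,000.00 × 0.051143 = GBP 1,805,347.90
GBP 1,805,347.90 ÷ 0.043132 = MXN 41,856,345.64
MXN 41,856,345.64 ÷ 13.902 = CAD 3,010,814.68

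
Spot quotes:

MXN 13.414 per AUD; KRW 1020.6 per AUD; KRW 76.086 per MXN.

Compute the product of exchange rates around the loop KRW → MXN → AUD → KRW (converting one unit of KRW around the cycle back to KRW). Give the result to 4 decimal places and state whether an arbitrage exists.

Around KRW → MXN → AUD → KRW: 1 ÷ 76.086 ÷ 13.414 × 1020.6 = 0.999983
Product ≈ 1 (deviation 0.002%, within rounding noise).

1.0000 (no arbitrage)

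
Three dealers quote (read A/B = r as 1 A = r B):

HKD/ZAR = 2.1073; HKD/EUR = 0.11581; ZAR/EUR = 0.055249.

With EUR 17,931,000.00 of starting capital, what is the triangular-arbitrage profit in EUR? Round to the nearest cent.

Profitable loop is EUR → HKD → ZAR → EUR:
EUR 17,931,000.00 ÷ 0.11581 = HKD 154,831,189.02
HKD 154,831,189.02 × 2.1073 = ZAR 326,275,764.61
ZAR 326,275,764.61 × 0.055249 = EUR 18,026,409.72
Profit = EUR 18,026,409.72 − EUR 17,931,000.00

Profit: EUR 95,409.72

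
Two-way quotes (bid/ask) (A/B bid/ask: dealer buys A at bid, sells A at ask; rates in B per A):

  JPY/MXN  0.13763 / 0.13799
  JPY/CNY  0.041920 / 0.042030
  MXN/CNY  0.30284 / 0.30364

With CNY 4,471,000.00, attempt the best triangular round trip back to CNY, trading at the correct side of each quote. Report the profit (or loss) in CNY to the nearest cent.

Net profit: CNY 2,210.61

Best loop CNY → MXN → JPY → CNY:
CNY 4,471,000.00 ÷ 0.30364 (buy MXN at ask) = MXN 14,724,673.96
MXN 14,724,673.96 ÷ 0.13799 (buy JPY at ask) = JPY 106,708,268
JPY 106,708,268 × 0.041920 (sell JPY at bid) = CNY 4,473,210.61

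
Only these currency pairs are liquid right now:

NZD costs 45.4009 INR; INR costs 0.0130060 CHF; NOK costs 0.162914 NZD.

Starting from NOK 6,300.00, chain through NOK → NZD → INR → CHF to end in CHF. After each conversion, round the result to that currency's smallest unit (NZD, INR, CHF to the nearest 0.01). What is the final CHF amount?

NOK 6,300.00 × 0.162914 = NZD 1,026.36
NZD 1,026.36 × 45.4009 = INR 46,597.67
INR 46,597.67 × 0.0130060 = CHF 606.05

CHF 606.05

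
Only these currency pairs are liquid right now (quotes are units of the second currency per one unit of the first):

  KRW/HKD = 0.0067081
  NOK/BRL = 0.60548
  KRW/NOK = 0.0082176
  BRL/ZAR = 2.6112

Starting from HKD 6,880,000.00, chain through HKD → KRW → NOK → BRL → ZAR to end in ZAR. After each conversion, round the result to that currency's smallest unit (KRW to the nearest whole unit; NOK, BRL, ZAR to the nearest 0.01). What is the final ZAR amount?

ZAR 13,325,203.41

HKD 6,880,000.00 ÷ 0.0067081 = KRW 1,025,625,736
KRW 1,025,625,736 × 0.0082176 = NOK 8,428,182.05
NOK 8,428,182.05 × 0.60548 = BRL 5,103,095.67
BRL 5,103,095.67 × 2.6112 = ZAR 13,325,203.41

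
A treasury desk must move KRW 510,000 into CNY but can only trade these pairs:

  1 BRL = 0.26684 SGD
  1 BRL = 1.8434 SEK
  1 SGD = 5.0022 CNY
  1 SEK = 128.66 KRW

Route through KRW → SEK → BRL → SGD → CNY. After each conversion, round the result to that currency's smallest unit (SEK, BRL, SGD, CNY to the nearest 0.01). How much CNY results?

KRW 510,000 ÷ 128.66 = SEK 3,963.94
SEK 3,963.94 ÷ 1.8434 = BRL 2,150.34
BRL 2,150.34 × 0.26684 = SGD 573.80
SGD 573.80 × 5.0022 = CNY 2,870.26

CNY 2,870.26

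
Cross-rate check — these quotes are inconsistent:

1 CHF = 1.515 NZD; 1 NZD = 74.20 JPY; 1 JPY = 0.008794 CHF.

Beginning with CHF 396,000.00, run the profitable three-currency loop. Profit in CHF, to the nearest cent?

Profit: CHF 4,582.70

Profitable loop is CHF → JPY → NZD → CHF:
CHF 396,000.00 ÷ 0.008794 = JPY 45,030,703
JPY 45,030,703 ÷ 74.20 = NZD 606,882.79
NZD 606,882.79 ÷ 1.515 = CHF 400,582.70
Profit = CHF 400,582.70 − CHF 396,000.00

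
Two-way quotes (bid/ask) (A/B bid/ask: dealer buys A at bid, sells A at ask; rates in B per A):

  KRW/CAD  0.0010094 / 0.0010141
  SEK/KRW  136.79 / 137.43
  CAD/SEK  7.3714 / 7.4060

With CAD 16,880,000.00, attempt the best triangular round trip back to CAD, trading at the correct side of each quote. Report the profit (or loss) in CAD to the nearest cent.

Net profit: CAD 300,668.99

Best loop CAD → SEK → KRW → CAD:
CAD 16,880,000.00 × 7.3714 (sell CAD at bid) = SEK 124,429,232.00
SEK 124,429,232.00 × 136.79 (sell SEK at bid) = KRW 17,020,674,645
KRW 17,020,674,645 × 0.0010094 (sell KRW at bid) = CAD 17,180,668.99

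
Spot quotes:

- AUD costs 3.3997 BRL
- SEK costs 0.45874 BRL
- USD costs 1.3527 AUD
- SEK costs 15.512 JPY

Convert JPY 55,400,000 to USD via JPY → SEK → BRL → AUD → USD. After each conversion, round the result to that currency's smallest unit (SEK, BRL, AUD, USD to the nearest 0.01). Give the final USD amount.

USD 356,259.53

JPY 55,400,000 ÷ 15.512 = SEK 3,571,428.57
SEK 3,571,428.57 × 0.45874 = BRL 1,638,357.14
BRL 1,638,357.14 ÷ 3.3997 = AUD 481,912.27
AUD 481,912.27 ÷ 1.3527 = USD 356,259.53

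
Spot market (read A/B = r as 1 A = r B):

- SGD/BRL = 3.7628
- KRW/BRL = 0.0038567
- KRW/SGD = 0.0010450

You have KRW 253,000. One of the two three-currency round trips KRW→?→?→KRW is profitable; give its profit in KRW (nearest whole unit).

Profitable loop is KRW → SGD → BRL → KRW:
KRW 253,000 × 0.0010450 = SGD 264.38
SGD 264.38 × 3.7628 = BRL 994.83
BRL 994.83 ÷ 0.0038567 = KRW 257,948
Profit = KRW 257,948 − KRW 253,000

Profit: KRW 4,948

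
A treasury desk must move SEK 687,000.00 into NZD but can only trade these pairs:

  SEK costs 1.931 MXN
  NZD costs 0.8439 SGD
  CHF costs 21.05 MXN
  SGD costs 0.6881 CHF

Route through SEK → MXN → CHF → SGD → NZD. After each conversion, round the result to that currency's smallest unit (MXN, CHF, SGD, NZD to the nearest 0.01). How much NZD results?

NZD 108,528.65

SEK 687,000.00 × 1.931 = MXN 1,326,597.00
MXN 1,326,597.00 ÷ 21.05 = CHF 63,021.24
CHF 63,021.24 ÷ 0.6881 = SGD 91,587.33
SGD 91,587.33 ÷ 0.8439 = NZD 108,528.65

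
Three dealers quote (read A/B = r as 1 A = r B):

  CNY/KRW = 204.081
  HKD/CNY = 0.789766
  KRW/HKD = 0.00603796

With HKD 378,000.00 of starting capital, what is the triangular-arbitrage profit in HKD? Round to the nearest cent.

Profit: HKD 10,419.09

Profitable loop is HKD → KRW → CNY → HKD:
HKD 378,000.00 ÷ 0.00603796 = KRW 62,603,926
KRW 62,603,926 ÷ 204.081 = CNY 306,760.19
CNY 306,760.19 ÷ 0.789766 = HKD 388,419.09
Profit = HKD 388,419.09 − HKD 378,000.00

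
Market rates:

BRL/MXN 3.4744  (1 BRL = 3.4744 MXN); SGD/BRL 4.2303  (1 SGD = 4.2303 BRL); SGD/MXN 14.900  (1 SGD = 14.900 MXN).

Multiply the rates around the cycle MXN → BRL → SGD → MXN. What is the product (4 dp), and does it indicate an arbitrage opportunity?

Around MXN → BRL → SGD → MXN: 1 ÷ 3.4744 ÷ 4.2303 × 14.900 = 1.013760
Product > 1; profitable direction is MXN → BRL → SGD → MXN.

1.0138 (arbitrage exists)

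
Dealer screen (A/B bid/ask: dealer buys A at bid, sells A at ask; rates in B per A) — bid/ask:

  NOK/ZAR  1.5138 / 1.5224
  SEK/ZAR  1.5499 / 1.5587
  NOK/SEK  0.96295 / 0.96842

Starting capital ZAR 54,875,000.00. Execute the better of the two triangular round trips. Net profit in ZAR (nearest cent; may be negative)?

Net profit: ZAR 157,184.03

Best loop ZAR → SEK → NOK → ZAR:
ZAR 54,875,000.00 ÷ 1.5587 (buy SEK at ask) = SEK 35,205,620.07
SEK 35,205,620.07 ÷ 0.96842 (buy NOK at ask) = NOK 36,353,668.93
NOK 36,353,668.93 × 1.5138 (sell NOK at bid) = ZAR 55,032,184.03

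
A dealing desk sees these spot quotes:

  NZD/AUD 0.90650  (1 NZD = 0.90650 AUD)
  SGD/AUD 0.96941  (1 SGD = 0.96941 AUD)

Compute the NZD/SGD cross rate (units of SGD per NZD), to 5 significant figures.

1 NZD × 0.90650 = 0.9065 AUD
0.9065 AUD ÷ 0.96941 = 0.935105 SGD

NZD/SGD = 0.93510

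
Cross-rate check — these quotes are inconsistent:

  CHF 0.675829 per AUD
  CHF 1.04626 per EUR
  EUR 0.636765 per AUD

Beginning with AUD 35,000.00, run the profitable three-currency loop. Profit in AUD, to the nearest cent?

Profitable loop is AUD → CHF → EUR → AUD:
AUD 35,000.00 × 0.675829 = CHF 23,654.01
CHF 23,654.01 ÷ 1.04626 = EUR 22,608.16
EUR 22,608.16 ÷ 0.636765 = AUD 35,504.72
Profit = AUD 35,504.72 − AUD 35,000.00

Profit: AUD 504.72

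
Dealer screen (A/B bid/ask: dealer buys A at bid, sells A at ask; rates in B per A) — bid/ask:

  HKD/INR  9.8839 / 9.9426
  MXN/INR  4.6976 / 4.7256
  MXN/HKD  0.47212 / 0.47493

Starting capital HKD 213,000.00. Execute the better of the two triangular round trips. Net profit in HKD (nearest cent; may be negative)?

Net result: HKD -1,102.39 (no profitable arbitrage after spreads)

Best loop HKD → MXN → INR → HKD:
HKD 213,000.00 ÷ 0.47493 (buy MXN at ask) = MXN 448,487.15
MXN 448,487.15 × 4.6976 (sell MXN at bid) = INR 2,106,813.21
INR 2,106,813.21 ÷ 9.9426 (buy HKD at ask) = HKD 211,897.61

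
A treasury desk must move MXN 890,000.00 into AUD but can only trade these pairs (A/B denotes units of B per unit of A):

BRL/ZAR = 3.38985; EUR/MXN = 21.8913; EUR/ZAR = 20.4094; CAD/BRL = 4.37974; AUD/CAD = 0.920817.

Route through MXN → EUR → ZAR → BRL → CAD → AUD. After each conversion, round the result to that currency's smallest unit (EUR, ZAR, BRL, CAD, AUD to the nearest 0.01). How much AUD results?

MXN 890,000.00 ÷ 21.8913 = EUR 40,655.42
EUR 40,655.42 × 20.4094 = ZAR 829,752.73
ZAR 829,752.73 ÷ 3.38985 = BRL 244,775.65
BRL 244,775.65 ÷ 4.37974 = CAD 55,888.17
CAD 55,888.17 ÷ 0.920817 = AUD 60,694.11

AUD 60,694.11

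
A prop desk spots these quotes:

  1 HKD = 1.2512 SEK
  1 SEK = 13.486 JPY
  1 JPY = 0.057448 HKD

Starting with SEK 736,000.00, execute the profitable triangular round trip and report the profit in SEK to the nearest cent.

Profitable loop is SEK → HKD → JPY → SEK:
SEK 736,000.00 ÷ 1.2512 = HKD 588,235.29
HKD 588,235.29 ÷ 0.057448 = JPY 10,239,439
JPY 10,239,439 ÷ 13.486 = SEK 759,264.35
Profit = SEK 759,264.35 − SEK 736,000.00

Profit: SEK 23,264.35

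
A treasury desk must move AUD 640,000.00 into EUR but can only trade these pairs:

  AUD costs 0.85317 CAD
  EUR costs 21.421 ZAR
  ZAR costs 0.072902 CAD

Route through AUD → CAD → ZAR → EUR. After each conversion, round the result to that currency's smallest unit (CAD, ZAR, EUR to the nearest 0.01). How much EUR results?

AUD 640,000.00 × 0.85317 = CAD 546,028.80
CAD 546,028.80 ÷ 0.072902 = ZAR 7,489,901.51
ZAR 7,489,901.51 ÷ 21.421 = EUR 349,652.28

EUR 349,652.28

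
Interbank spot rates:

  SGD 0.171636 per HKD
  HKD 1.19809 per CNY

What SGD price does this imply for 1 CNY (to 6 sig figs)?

CNY/SGD = 0.205635

1 CNY × 1.19809 = 1.19809 HKD
1.19809 HKD × 0.171636 = 0.205635 SGD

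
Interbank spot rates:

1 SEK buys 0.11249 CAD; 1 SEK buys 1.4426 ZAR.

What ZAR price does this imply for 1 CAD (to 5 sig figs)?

CAD/ZAR = 12.824

1 CAD ÷ 0.11249 = 8.88968 SEK
8.88968 SEK × 1.4426 = 12.8243 ZAR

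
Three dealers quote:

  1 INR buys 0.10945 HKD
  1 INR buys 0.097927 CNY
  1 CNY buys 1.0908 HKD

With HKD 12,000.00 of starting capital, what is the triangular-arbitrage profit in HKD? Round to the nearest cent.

Profitable loop is HKD → CNY → INR → HKD:
HKD 12,000.00 ÷ 1.0908 = CNY 11,001.10
CNY 11,001.10 ÷ 0.097927 = INR 112,339.81
INR 112,339.81 × 0.10945 = HKD 12,295.59
Profit = HKD 12,295.59 − HKD 12,000.00

Profit: HKD 295.59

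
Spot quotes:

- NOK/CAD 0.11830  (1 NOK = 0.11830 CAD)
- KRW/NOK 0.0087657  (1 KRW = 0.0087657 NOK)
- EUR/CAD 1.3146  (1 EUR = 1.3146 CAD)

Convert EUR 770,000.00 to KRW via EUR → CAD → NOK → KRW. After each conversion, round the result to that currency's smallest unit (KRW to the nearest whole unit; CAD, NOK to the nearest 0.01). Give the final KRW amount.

KRW 976,142,014

EUR 770,000.00 × 1.3146 = CAD 1,012,242.00
CAD 1,012,242.00 ÷ 0.11830 = NOK 8,556,568.05
NOK 8,556,568.05 ÷ 0.0087657 = KRW 976,142,014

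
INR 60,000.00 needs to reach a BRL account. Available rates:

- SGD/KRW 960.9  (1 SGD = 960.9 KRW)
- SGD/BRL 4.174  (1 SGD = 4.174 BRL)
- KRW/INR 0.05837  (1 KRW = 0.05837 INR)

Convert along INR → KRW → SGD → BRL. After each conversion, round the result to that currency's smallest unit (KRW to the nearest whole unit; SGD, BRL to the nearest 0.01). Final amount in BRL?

BRL 4,465.14

INR 60,000.00 ÷ 0.05837 = KRW 1,027,925
KRW 1,027,925 ÷ 960.9 = SGD 1,069.75
SGD 1,069.75 × 4.174 = BRL 4,465.14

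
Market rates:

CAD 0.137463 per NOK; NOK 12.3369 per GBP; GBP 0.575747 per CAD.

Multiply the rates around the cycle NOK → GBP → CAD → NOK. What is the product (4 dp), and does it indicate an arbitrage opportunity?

Around NOK → GBP → CAD → NOK: 1 ÷ 12.3369 ÷ 0.575747 ÷ 0.137463 = 1.024180
Product > 1; profitable direction is NOK → GBP → CAD → NOK.

1.0242 (arbitrage exists)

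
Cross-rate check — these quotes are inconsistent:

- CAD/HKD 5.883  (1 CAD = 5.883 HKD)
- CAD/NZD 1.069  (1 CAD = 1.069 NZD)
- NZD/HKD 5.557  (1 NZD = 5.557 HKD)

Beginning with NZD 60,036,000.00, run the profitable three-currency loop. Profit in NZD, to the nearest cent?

Profit: NZD 586,103.62

Profitable loop is NZD → HKD → CAD → NZD:
NZD 60,036,000.00 × 5.557 = HKD 333,620,052.00
HKD 333,620,052.00 ÷ 5.883 = CAD 56,709,170.83
CAD 56,709,170.83 × 1.069 = NZD 60,622,103.62
Profit = NZD 60,622,103.62 − NZD 60,036,000.00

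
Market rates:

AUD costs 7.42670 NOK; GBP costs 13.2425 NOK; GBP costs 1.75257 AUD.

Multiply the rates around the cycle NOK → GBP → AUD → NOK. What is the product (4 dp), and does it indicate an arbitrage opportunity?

0.9829 (arbitrage exists)

Around NOK → GBP → AUD → NOK: 1 ÷ 13.2425 × 1.75257 × 7.42670 = 0.982882
Product < 1; profitable direction is NOK → AUD → GBP → NOK.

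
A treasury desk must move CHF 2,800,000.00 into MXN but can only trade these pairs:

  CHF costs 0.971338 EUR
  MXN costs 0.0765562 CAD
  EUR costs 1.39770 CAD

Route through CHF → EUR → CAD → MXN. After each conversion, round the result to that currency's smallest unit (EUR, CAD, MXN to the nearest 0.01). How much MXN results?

MXN 49,654,888.04

CHF 2,800,000.00 × 0.971338 = EUR 2,719,746.40
EUR 2,719,746.40 × 1.39770 = CAD 3,801,389.54
CAD 3,801,389.54 ÷ 0.0765562 = MXN 49,654,888.04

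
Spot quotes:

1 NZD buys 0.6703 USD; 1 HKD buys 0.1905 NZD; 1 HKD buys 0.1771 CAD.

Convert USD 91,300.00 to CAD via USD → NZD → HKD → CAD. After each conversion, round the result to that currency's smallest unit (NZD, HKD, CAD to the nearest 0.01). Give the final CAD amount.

USD 91,300.00 ÷ 0.6703 = NZD 136,207.67
NZD 136,207.67 ÷ 0.1905 = HKD 715,000.89
HKD 715,000.89 × 0.1771 = CAD 126,626.66

CAD 126,626.66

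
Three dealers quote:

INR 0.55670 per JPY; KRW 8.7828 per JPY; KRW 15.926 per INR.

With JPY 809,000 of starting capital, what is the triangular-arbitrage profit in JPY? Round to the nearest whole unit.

Profit: JPY 7,664

Profitable loop is JPY → INR → KRW → JPY:
JPY 809,000 × 0.55670 = INR 450,370.30
INR 450,370.30 × 15.926 = KRW 7,172,597
KRW 7,172,597 ÷ 8.7828 = JPY 816,664
Profit = JPY 816,664 − JPY 809,000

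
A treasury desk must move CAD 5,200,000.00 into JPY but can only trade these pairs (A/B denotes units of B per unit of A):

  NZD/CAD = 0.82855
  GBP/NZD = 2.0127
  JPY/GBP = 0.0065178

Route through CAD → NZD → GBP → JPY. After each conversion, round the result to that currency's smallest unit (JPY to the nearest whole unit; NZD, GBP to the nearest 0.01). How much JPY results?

JPY 478,414,733

CAD 5,200,000.00 ÷ 0.82855 = NZD 6,276,024.38
NZD 6,276,024.38 ÷ 2.0127 = GBP 3,118,211.55
GBP 3,118,211.55 ÷ 0.0065178 = JPY 478,414,733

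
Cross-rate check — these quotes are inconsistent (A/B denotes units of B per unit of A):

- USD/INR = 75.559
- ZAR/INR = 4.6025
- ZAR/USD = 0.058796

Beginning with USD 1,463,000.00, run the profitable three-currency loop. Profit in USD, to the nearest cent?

Profitable loop is USD → ZAR → INR → USD:
USD 1,463,000.00 ÷ 0.058796 = ZAR 24,882,645.08
ZAR 24,882,645.08 × 4.6025 = INR 114,522,373.97
INR 114,522,373.97 ÷ 75.559 = USD 1,515,668.21
Profit = USD 1,515,668.21 − USD 1,463,000.00

Profit: USD 52,668.21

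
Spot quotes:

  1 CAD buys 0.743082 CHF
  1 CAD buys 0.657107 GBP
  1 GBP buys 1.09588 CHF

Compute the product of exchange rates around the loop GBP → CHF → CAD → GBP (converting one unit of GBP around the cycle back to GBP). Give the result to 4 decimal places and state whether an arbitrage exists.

Around GBP → CHF → CAD → GBP: 1 × 1.09588 ÷ 0.743082 × 0.657107 = 0.969086
Product < 1; profitable direction is GBP → CAD → CHF → GBP.

0.9691 (arbitrage exists)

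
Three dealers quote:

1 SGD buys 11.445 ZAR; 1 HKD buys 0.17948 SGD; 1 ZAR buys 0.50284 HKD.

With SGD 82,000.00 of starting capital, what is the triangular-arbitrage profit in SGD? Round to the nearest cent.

Profit: SGD 2,698.46

Profitable loop is SGD → ZAR → HKD → SGD:
SGD 82,000.00 × 11.445 = ZAR 938,490.00
ZAR 938,490.00 × 0.50284 = HKD 471,910.31
HKD 471,910.31 × 0.17948 = SGD 84,698.46
Profit = SGD 84,698.46 − SGD 82,000.00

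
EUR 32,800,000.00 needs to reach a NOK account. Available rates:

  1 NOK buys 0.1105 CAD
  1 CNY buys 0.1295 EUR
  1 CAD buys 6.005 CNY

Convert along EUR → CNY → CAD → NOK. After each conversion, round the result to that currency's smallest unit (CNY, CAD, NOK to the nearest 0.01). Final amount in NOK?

EUR 32,800,000.00 ÷ 0.1295 = CNY 253,281,853.28
CNY 253,281,853.28 ÷ 6.005 = CAD 42,178,493.47
CAD 42,178,493.47 ÷ 0.1105 = NOK 381,705,823.26

NOK 381,705,823.26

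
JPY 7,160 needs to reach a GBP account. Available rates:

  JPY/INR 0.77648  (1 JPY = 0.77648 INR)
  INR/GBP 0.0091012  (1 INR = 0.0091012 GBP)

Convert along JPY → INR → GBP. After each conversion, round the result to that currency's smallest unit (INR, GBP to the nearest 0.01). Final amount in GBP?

GBP 50.60

JPY 7,160 × 0.77648 = INR 5,559.60
INR 5,559.60 × 0.0091012 = GBP 50.60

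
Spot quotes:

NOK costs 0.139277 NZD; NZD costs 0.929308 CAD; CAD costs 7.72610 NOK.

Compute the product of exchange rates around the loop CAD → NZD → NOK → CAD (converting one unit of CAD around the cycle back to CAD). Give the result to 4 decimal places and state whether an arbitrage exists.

Around CAD → NZD → NOK → CAD: 1 ÷ 0.929308 ÷ 0.139277 ÷ 7.72610 = 1.000001
Product ≈ 1 (deviation 0.000%, within rounding noise).

1.0000 (no arbitrage)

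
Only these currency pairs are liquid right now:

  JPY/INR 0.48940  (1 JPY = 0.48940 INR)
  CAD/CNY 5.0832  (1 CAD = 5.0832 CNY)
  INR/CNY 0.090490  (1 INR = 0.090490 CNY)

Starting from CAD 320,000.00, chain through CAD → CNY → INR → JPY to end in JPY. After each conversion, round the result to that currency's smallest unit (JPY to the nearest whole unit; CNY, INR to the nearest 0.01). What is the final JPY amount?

JPY 36,730,143

CAD 320,000.00 × 5.0832 = CNY 1,626,624.00
CNY 1,626,624.00 ÷ 0.090490 = INR 17,975,732.13
INR 17,975,732.13 ÷ 0.48940 = JPY 36,730,143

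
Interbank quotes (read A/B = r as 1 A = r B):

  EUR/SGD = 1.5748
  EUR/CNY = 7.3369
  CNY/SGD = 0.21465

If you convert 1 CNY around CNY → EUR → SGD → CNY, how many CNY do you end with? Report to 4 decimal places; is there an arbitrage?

1.0000 (no arbitrage)

Around CNY → EUR → SGD → CNY: 1 ÷ 7.3369 × 1.5748 ÷ 0.21465 = 0.999958
Product ≈ 1 (deviation 0.004%, within rounding noise).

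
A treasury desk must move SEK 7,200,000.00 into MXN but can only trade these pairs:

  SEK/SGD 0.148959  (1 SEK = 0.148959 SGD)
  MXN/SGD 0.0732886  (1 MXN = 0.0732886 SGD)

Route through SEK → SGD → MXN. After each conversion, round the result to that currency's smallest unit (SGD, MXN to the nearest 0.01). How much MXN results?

SEK 7,200,000.00 × 0.148959 = SGD 1,072,504.80
SGD 1,072,504.80 ÷ 0.0732886 = MXN 14,633,992.19

MXN 14,633,992.19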